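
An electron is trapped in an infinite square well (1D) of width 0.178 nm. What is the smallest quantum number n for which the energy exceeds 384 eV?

E_1 = h²/(8m_eL²) = 1.902×10^-18 J = 11.87 eV.
Need n² > 384/11.87 = 32.35, i.e. n > 5.688.
The smallest integer satisfying this is n = 6.

n = 6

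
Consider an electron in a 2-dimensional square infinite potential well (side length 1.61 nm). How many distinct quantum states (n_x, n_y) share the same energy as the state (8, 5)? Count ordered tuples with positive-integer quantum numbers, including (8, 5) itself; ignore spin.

degeneracy = 2

The level has n_x² + n_y² = 89. The ordered positive-integer solutions are (5, 8), (8, 5).
That gives 2 states.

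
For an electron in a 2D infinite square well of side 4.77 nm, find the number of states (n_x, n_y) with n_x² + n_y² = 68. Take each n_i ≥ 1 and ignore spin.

degeneracy = 2

The level has n_x² + n_y² = 68. The ordered positive-integer solutions are (2, 8), (8, 2).
That gives 2 states.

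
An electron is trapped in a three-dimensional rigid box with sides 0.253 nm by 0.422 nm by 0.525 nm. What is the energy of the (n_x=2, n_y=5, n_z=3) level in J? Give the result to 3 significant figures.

E = 1.42×10^-17 J

For a 3D rectangular well E = (h²/8m_e)·Σ n_i²/L_i² = (6.626×10^-34)²/(8·9.109×10^-31) · [2²/(0.253 nm)² + 5²/(0.422 nm)² + 3²/(0.525 nm)²].
Evaluating gives E = 1.42×10^-17 J.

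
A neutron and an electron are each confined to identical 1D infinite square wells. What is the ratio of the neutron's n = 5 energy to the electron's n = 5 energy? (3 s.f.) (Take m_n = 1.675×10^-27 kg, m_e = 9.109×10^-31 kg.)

5.44×10^-4

E_n ∝ 1/m at fixed n and L, so the ratio is m_e/m_n = 9.109×10^-31/1.675×10^-27 = 5.44×10^-4.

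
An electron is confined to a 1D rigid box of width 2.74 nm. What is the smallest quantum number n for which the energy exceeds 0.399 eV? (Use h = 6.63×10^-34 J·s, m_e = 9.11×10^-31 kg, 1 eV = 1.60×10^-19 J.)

n = 3

E_1 = h²/(8m_eL²) = 8.034×10^-21 J = 0.05021 eV.
Need n² > 0.399/0.05021 = 7.947, i.e. n > 2.819.
The smallest integer satisfying this is n = 3.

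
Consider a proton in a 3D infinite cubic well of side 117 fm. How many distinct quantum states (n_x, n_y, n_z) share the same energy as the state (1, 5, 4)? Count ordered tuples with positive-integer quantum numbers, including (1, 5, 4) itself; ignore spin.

The level has n_x² + n_y² + n_z² = 42. The ordered positive-integer solutions are (1, 4, 5), (1, 5, 4), (4, 1, 5), (4, 5, 1), (5, 1, 4), (5, 4, 1).
That gives 6 states.

degeneracy = 6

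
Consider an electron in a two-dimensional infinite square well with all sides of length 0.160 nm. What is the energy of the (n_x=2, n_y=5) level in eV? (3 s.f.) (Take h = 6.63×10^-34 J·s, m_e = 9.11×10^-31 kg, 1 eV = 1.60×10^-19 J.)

For a 2D rectangular well E = (h²/8m_e)·Σ n_i²/L_i² = (6.63×10^-34)²/(8·9.11×10^-31) · [2²/(0.160 nm)² + 5²/(0.160 nm)²].
Evaluating gives E = 6.832×10^-17 J = 427 eV.

E = 427 eV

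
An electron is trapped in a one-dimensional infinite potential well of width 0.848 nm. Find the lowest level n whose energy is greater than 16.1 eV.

n = 6

E_1 = h²/(8m_eL²) = 8.378×10^-20 J = 0.5230 eV.
Need n² > 16.1/0.5230 = 30.78, i.e. n > 5.548.
The smallest integer satisfying this is n = 6.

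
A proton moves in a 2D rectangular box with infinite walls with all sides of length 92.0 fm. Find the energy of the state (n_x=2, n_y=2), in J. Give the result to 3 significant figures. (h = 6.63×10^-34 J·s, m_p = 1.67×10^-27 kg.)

For a 2D rectangular well E = (h²/8m_p)·Σ n_i²/L_i² = (6.63×10^-34)²/(8·1.67×10^-27) · [2²/(92.0 fm)² + 2²/(92.0 fm)²].
Evaluating gives E = 3.11×10^-14 J.

E = 3.11×10^-14 J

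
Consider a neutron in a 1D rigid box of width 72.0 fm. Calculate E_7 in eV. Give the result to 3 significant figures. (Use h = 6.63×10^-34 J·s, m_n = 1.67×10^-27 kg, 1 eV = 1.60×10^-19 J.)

E_7 = 1.94×10^6 eV

For an infinite well E_n = n²h²/(8m_nL²), so E_1 = h²/(8m_nL²) = (6.63×10^-34)²/(8·1.67×10^-27·(7.20×10^-14 m)²) = 6.347×10^-15 J.
Then E_7 = 7²·E_1 = 49·6.347×10^-15 J = 3.110×10^-13 J.
Converting, E_7 = 3.110×10^-13 J / (1.60×10^-19 J/eV) = 1.94×10^6 eV.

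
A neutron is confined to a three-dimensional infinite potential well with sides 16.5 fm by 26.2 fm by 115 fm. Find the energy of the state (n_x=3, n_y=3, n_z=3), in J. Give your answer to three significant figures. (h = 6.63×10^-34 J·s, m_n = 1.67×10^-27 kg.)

For a 3D rectangular well E = (h²/8m_n)·Σ n_i²/L_i² = (6.63×10^-34)²/(8·1.67×10^-27) · [3²/(16.5 fm)² + 3²/(26.2 fm)² + 3²/(115 fm)²].
Evaluating gives E = 1.54×10^-12 J.

E = 1.54×10^-12 J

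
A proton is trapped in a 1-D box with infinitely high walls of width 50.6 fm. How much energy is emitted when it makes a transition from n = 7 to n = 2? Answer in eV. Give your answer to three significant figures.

E_1 = h²/(8m_pL²) = 1.281×10^-14 J.
|ΔE| = |7² − 2²|·E_1 = 45·1.281×10^-14 J = 5.764×10^-13 J = 3.60×10^6 eV.

|ΔE| = 3.60×10^6 eV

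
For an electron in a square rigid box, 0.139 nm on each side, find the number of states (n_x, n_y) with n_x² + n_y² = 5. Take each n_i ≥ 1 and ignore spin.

The level has n_x² + n_y² = 5. The ordered positive-integer solutions are (1, 2), (2, 1).
That gives 2 states.

degeneracy = 2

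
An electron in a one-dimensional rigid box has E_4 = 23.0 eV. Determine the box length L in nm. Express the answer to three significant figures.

From E_n = n²h²/(8m_eL²), L = n·h/√(8m_eE_n).
E_4 = 23.0 eV = 3.685×10^-18 J, so L = 4·6.626×10^-34/√(8·9.109×10^-31·3.685×10^-18) = 5.11×10^-10 m = 0.511 nm.

L = 0.511 nm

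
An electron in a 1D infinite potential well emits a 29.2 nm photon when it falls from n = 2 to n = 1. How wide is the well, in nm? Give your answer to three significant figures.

The photon carries ΔE = hc/λ = 6.626×10^-34·2.998×10^8/2.92×10^-8 m = 6.803×10^-18 J.
Since ΔE = (2² − 1²)E_1, E_1 = 2.268×10^-18 J, and L = h/√(8m_eE_1) = 1.63×10^-10 m = 0.163 nm.

L = 0.163 nm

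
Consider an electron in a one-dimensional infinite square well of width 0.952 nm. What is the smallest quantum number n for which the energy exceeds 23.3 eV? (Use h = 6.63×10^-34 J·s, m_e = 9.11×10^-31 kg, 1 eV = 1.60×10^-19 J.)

n = 8

E_1 = h²/(8m_eL²) = 6.655×10^-20 J = 0.4159 eV.
Need n² > 23.3/0.4159 = 56.02, i.e. n > 7.485.
The smallest integer satisfying this is n = 8.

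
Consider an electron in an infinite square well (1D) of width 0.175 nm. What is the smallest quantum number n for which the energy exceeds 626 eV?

n = 8

E_1 = h²/(8m_eL²) = 1.967×10^-18 J = 12.28 eV.
Need n² > 626/12.28 = 50.98, i.e. n > 7.140.
The smallest integer satisfying this is n = 8.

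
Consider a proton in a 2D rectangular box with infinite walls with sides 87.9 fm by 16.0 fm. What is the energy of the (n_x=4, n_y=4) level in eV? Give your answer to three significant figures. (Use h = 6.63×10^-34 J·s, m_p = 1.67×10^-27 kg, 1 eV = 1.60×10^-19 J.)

E = 1.33×10^7 eV

For a 2D rectangular well E = (h²/8m_p)·Σ n_i²/L_i² = (6.63×10^-34)²/(8·1.67×10^-27) · [4²/(87.9 fm)² + 4²/(16.0 fm)²].
Evaluating gives E = 2.125×10^-12 J = 1.33×10^7 eV.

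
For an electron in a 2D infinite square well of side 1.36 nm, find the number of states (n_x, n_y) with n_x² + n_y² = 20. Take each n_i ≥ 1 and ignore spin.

The level has n_x² + n_y² = 20. The ordered positive-integer solutions are (2, 4), (4, 2).
That gives 2 states.

degeneracy = 2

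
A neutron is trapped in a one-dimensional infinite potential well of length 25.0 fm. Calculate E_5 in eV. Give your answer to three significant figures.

E_5 = 8.18×10^6 eV

For an infinite well E_n = n²h²/(8m_nL²), so E_1 = h²/(8m_nL²) = (6.626×10^-34)²/(8·1.675×10^-27·(2.50×10^-14 m)²) = 5.242×10^-14 J.
Then E_5 = 5²·E_1 = 25·5.242×10^-14 J = 1.310×10^-12 J.
Converting, E_5 = 1.310×10^-12 J / (1.602×10^-19 J/eV) = 8.18×10^6 eV.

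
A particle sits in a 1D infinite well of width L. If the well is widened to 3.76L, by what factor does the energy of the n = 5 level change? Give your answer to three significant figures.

0.0707

E_n ∝ 1/L², so the energy scales by 1/3.76² = 0.0707.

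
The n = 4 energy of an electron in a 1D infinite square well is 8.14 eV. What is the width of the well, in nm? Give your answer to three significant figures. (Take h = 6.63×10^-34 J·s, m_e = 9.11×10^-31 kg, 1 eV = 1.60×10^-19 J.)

L = 0.861 nm

From E_n = n²h²/(8m_eL²), L = n·h/√(8m_eE_n).
E_4 = 8.14 eV = 1.302×10^-18 J, so L = 4·6.63×10^-34/√(8·9.11×10^-31·1.302×10^-18) = 8.61×10^-10 m = 0.861 nm.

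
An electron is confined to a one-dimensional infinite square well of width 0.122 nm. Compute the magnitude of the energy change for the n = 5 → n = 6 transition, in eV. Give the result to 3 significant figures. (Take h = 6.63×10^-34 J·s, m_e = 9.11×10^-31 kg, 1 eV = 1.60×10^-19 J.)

E_1 = h²/(8m_eL²) = 4.052×10^-18 J.
|ΔE| = |5² − 6²|·E_1 = 11·4.052×10^-18 J = 4.457×10^-17 J = 279 eV.

|ΔE| = 279 eV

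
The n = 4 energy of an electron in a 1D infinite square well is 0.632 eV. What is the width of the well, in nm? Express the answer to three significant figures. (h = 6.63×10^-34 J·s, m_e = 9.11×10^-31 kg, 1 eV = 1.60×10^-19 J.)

From E_n = n²h²/(8m_eL²), L = n·h/√(8m_eE_n).
E_4 = 0.632 eV = 1.011×10^-19 J, so L = 4·6.63×10^-34/√(8·9.11×10^-31·1.011×10^-19) = 3.09×10^-9 m = 3.09 nm.

L = 3.09 nm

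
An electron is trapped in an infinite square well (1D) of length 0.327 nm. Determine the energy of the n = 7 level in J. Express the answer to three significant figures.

E_7 = 2.76×10^-17 J

For an infinite well E_n = n²h²/(8m_eL²), so E_1 = h²/(8m_eL²) = (6.626×10^-34)²/(8·9.109×10^-31·(3.27×10^-10 m)²) = 5.634×10^-19 J.
Then E_7 = 7²·E_1 = 49·5.634×10^-19 J = 2.76×10^-17 J.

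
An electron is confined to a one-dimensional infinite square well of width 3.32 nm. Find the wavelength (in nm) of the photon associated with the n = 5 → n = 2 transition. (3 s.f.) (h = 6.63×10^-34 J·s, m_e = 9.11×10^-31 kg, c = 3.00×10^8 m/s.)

λ = 1.73×10^3 nm

E_1 = h²/(8m_eL²) = 5.472×10^-21 J, so ΔE = (5² − 2²)E_1 = 1.149×10^-19 J.
λ = hc/ΔE = (6.63×10^-34·3.00×10^8)/1.149×10^-19 = 1.73×10^-6 m = 1.73×10^3 nm.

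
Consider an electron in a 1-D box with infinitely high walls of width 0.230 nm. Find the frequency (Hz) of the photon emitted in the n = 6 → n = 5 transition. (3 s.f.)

E_1 = h²/(8m_eL²) = 1.139×10^-18 J and ΔE = (6² − 5²)E_1 = 1.253×10^-17 J.
f = ΔE/h = 1.253×10^-17/6.626×10^-34 = 1.89×10^16 Hz.

f = 1.89×10^16 Hz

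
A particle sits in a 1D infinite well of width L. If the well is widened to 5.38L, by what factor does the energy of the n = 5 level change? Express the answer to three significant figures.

0.0345

E_n ∝ 1/L², so the energy scales by 1/5.38² = 0.0345.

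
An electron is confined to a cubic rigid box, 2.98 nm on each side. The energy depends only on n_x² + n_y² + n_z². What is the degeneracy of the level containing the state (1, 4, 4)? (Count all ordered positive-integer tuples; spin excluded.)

degeneracy = 6

The level has n_x² + n_y² + n_z² = 33. The ordered positive-integer solutions are (1, 4, 4), (2, 2, 5), (2, 5, 2), (4, 1, 4), (4, 4, 1), (5, 2, 2).
That gives 6 states.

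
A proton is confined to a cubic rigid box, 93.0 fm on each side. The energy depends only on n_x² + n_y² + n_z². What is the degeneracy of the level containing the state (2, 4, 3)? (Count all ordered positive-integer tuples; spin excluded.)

degeneracy = 6

The level has n_x² + n_y² + n_z² = 29. The ordered positive-integer solutions are (2, 3, 4), (2, 4, 3), (3, 2, 4), (3, 4, 2), (4, 2, 3), (4, 3, 2).
That gives 6 states.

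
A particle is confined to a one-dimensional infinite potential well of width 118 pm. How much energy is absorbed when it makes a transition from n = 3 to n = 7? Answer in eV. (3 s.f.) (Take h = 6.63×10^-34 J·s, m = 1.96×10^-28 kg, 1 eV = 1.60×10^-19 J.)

E_1 = h²/(8mL²) = 2.013×10^-20 J.
|ΔE| = |3² − 7²|·E_1 = 40·2.013×10^-20 J = 8.052×10^-19 J = 5.03 eV.

|ΔE| = 5.03 eV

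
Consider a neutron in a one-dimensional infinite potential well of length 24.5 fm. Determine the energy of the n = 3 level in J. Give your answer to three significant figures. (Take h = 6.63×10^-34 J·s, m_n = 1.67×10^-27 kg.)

For an infinite well E_n = n²h²/(8m_nL²), so E_1 = h²/(8m_nL²) = (6.63×10^-34)²/(8·1.67×10^-27·(2.45×10^-14 m)²) = 5.481×10^-14 J.
Then E_3 = 3²·E_1 = 9·5.481×10^-14 J = 4.93×10^-13 J.

E_3 = 4.93×10^-13 J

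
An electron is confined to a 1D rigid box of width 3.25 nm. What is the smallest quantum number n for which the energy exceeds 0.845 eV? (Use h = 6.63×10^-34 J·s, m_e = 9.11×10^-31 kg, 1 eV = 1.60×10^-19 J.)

n = 5

E_1 = h²/(8m_eL²) = 5.710×10^-21 J = 0.03569 eV.
Need n² > 0.845/0.03569 = 23.68, i.e. n > 4.866.
The smallest integer satisfying this is n = 5.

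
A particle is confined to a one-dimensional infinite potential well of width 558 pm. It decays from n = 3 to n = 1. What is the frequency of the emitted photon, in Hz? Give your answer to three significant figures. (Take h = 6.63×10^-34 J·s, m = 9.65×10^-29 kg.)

E_1 = h²/(8mL²) = 1.829×10^-21 J and ΔE = (3² − 1²)E_1 = 1.463×10^-20 J.
f = ΔE/h = 1.463×10^-20/6.63×10^-34 = 2.21×10^13 Hz.

f = 2.21×10^13 Hz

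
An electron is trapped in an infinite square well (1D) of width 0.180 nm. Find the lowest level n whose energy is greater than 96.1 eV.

E_1 = h²/(8m_eL²) = 1.860×10^-18 J = 11.61 eV.
Need n² > 96.1/11.61 = 8.277, i.e. n > 2.877.
The smallest integer satisfying this is n = 3.

n = 3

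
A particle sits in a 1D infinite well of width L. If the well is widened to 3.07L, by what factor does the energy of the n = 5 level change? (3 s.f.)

0.106

E_n ∝ 1/L², so the energy scales by 1/3.07² = 0.106.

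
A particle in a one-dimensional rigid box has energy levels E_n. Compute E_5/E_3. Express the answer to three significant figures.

E_n ∝ n², so E_5/E_3 = 5²/3² = 25/9 = 2.78.

2.78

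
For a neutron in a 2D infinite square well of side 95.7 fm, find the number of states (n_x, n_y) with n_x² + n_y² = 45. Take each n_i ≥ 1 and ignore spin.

The level has n_x² + n_y² = 45. The ordered positive-integer solutions are (3, 6), (6, 3).
That gives 2 states.

degeneracy = 2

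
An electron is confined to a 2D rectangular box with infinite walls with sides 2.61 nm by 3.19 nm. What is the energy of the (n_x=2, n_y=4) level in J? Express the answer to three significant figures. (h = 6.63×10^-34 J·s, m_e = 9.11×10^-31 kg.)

For a 2D rectangular well E = (h²/8m_e)·Σ n_i²/L_i² = (6.63×10^-34)²/(8·9.11×10^-31) · [2²/(2.61 nm)² + 4²/(3.19 nm)²].
Evaluating gives E = 1.30×10^-19 J.

E = 1.30×10^-19 J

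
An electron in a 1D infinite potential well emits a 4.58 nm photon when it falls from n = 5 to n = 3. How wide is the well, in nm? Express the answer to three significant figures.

The photon carries ΔE = hc/λ = 6.626×10^-34·2.998×10^8/4.58×10^-9 m = 4.337×10^-17 J.
Since ΔE = (5² − 3²)E_1, E_1 = 2.711×10^-18 J, and L = h/√(8m_eE_1) = 1.49×10^-10 m = 0.149 nm.

L = 0.149 nm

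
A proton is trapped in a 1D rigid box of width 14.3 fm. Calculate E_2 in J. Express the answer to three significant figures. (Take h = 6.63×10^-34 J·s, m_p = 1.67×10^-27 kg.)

For an infinite well E_n = n²h²/(8m_pL²), so E_1 = h²/(8m_pL²) = (6.63×10^-34)²/(8·1.67×10^-27·(1.43×10^-14 m)²) = 1.609×10^-13 J.
Then E_2 = 2²·E_1 = 4·1.609×10^-13 J = 6.44×10^-13 J.

E_2 = 6.44×10^-13 J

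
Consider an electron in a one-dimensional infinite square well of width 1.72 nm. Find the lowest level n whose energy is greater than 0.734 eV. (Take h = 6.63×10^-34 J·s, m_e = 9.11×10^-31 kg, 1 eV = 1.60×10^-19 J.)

n = 3

E_1 = h²/(8m_eL²) = 2.039×10^-20 J = 0.1274 eV.
Need n² > 0.734/0.1274 = 5.761, i.e. n > 2.400.
The smallest integer satisfying this is n = 3.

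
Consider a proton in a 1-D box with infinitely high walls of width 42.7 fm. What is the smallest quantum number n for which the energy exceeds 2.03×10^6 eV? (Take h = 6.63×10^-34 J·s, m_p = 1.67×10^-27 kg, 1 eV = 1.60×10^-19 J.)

n = 5

E_1 = h²/(8m_pL²) = 1.805×10^-14 J = 1.128×10^5 eV.
Need n² > 2.03×10^6/1.128×10^5 = 18.00, i.e. n > 4.243.
The smallest integer satisfying this is n = 5.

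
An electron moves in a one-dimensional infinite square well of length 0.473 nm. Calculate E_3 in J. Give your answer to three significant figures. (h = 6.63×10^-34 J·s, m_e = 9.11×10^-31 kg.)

For an infinite well E_n = n²h²/(8m_eL²), so E_1 = h²/(8m_eL²) = (6.63×10^-34)²/(8·9.11×10^-31·(4.73×10^-10 m)²) = 2.696×10^-19 J.
Then E_3 = 3²·E_1 = 9·2.696×10^-19 J = 2.43×10^-18 J.

E_3 = 2.43×10^-18 J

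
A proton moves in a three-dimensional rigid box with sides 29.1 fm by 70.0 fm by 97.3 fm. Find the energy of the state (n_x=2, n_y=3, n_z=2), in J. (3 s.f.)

E = 2.29×10^-13 J

For a 3D rectangular well E = (h²/8m_p)·Σ n_i²/L_i² = (6.626×10^-34)²/(8·1.673×10^-27) · [2²/(29.1 fm)² + 3²/(70.0 fm)² + 2²/(97.3 fm)²].
Evaluating gives E = 2.29×10^-13 J.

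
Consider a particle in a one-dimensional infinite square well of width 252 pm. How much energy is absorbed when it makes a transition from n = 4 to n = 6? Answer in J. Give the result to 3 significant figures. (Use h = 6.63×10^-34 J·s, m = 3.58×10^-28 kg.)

|ΔE| = 4.83×10^-20 J

E_1 = h²/(8mL²) = 2.417×10^-21 J.
|ΔE| = |4² − 6²|·E_1 = 20·2.417×10^-21 J = 4.83×10^-20 J.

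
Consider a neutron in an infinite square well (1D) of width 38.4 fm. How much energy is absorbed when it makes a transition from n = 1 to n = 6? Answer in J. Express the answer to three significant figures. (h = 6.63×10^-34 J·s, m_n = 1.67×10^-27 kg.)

E_1 = h²/(8m_nL²) = 2.231×10^-14 J.
|ΔE| = |1² − 6²|·E_1 = 35·2.231×10^-14 J = 7.81×10^-13 J.

|ΔE| = 7.81×10^-13 J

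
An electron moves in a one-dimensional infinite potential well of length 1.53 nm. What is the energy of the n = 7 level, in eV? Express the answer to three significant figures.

E_7 = 7.87 eV

For an infinite well E_n = n²h²/(8m_eL²), so E_1 = h²/(8m_eL²) = (6.626×10^-34)²/(8·9.109×10^-31·(1.53×10^-9 m)²) = 2.574×10^-20 J.
Then E_7 = 7²·E_1 = 49·2.574×10^-20 J = 1.261×10^-18 J.
Converting, E_7 = 1.261×10^-18 J / (1.602×10^-19 J/eV) = 7.87 eV.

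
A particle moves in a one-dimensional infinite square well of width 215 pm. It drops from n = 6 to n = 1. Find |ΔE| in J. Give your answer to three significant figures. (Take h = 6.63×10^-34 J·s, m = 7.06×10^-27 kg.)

E_1 = h²/(8mL²) = 1.684×10^-22 J.
|ΔE| = |6² − 1²|·E_1 = 35·1.684×10^-22 J = 5.89×10^-21 J.

|ΔE| = 5.89×10^-21 J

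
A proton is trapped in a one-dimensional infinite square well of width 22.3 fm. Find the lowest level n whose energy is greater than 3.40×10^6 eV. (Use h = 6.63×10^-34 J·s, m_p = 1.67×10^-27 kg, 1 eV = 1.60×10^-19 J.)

n = 3

E_1 = h²/(8m_pL²) = 6.616×10^-14 J = 4.135×10^5 eV.
Need n² > 3.40×10^6/4.135×10^5 = 8.222, i.e. n > 2.867.
The smallest integer satisfying this is n = 3.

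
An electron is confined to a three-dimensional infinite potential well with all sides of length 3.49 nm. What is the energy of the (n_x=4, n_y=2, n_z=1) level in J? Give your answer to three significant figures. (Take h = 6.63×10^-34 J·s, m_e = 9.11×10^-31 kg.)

E = 1.04×10^-19 J

For a 3D rectangular well E = (h²/8m_e)·Σ n_i²/L_i² = (6.63×10^-34)²/(8·9.11×10^-31) · [4²/(3.49 nm)² + 2²/(3.49 nm)² + 1²/(3.49 nm)²].
Evaluating gives E = 1.04×10^-19 J.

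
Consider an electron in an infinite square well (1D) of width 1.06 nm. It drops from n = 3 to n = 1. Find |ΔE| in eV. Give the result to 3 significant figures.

E_1 = h²/(8m_eL²) = 5.362×10^-20 J.
|ΔE| = |3² − 1²|·E_1 = 8·5.362×10^-20 J = 4.290×10^-19 J = 2.68 eV.

|ΔE| = 2.68 eV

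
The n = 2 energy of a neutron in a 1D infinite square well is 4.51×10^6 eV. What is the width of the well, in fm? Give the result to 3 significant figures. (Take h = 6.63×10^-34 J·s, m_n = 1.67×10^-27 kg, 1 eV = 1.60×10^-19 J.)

L = 13.5 fm

From E_n = n²h²/(8m_nL²), L = n·h/√(8m_nE_n).
E_2 = 4.51×10^6 eV = 7.216×10^-13 J, so L = 2·6.63×10^-34/√(8·1.67×10^-27·7.216×10^-13) = 1.35×10^-14 m = 13.5 fm.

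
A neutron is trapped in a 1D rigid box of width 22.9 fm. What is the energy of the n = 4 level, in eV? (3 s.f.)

E_4 = 6.24×10^6 eV

For an infinite well E_n = n²h²/(8m_nL²), so E_1 = h²/(8m_nL²) = (6.626×10^-34)²/(8·1.675×10^-27·(2.29×10^-14 m)²) = 6.248×10^-14 J.
Then E_4 = 4²·E_1 = 16·6.248×10^-14 J = 9.997×10^-13 J.
Converting, E_4 = 9.997×10^-13 J / (1.602×10^-19 J/eV) = 6.24×10^6 eV.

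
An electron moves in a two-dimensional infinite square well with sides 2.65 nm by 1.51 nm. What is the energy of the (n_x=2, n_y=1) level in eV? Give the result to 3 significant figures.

E = 0.379 eV

For a 2D rectangular well E = (h²/8m_e)·Σ n_i²/L_i² = (6.626×10^-34)²/(8·9.109×10^-31) · [2²/(2.65 nm)² + 1²/(1.51 nm)²].
Evaluating gives E = 6.074×10^-20 J = 0.379 eV.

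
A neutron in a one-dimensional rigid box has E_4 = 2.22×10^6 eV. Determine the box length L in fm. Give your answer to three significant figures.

L = 38.4 fm

From E_n = n²h²/(8m_nL²), L = n·h/√(8m_nE_n).
E_4 = 2.22×10^6 eV = 3.556×10^-13 J, so L = 4·6.626×10^-34/√(8·1.675×10^-27·3.556×10^-13) = 3.84×10^-14 m = 38.4 fm.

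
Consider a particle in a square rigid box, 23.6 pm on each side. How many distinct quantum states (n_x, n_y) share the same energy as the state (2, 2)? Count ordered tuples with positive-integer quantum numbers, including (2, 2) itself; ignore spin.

The level has n_x² + n_y² = 8. The ordered positive-integer solutions are (2, 2).
That gives 1 state.

degeneracy = 1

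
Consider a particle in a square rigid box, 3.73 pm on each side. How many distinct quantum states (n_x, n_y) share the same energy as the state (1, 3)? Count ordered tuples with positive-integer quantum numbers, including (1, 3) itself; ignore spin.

The level has n_x² + n_y² = 10. The ordered positive-integer solutions are (1, 3), (3, 1).
That gives 2 states.

degeneracy = 2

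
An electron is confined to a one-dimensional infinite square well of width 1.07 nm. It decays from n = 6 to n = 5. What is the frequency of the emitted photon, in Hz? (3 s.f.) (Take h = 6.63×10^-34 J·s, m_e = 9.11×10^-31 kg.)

E_1 = h²/(8m_eL²) = 5.268×10^-20 J and ΔE = (6² − 5²)E_1 = 5.795×10^-19 J.
f = ΔE/h = 5.795×10^-19/6.63×10^-34 = 8.74×10^14 Hz.

f = 8.74×10^14 Hz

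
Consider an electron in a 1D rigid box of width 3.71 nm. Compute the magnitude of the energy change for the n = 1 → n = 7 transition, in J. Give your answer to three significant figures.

E_1 = h²/(8m_eL²) = 4.377×10^-21 J.
|ΔE| = |1² − 7²|·E_1 = 48·4.377×10^-21 J = 2.10×10^-19 J.

|ΔE| = 2.10×10^-19 J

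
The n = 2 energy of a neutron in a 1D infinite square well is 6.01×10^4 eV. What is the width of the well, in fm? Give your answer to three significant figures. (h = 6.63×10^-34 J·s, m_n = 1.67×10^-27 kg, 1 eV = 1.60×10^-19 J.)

From E_n = n²h²/(8m_nL²), L = n·h/√(8m_nE_n).
E_2 = 6.01×10^4 eV = 9.616×10^-15 J, so L = 2·6.63×10^-34/√(8·1.67×10^-27·9.616×10^-15) = 1.17×10^-13 m = 117 fm.

L = 117 fm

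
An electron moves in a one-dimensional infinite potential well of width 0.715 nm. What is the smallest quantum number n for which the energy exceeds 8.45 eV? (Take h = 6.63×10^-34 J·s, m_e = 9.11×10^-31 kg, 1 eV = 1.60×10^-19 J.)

E_1 = h²/(8m_eL²) = 1.180×10^-19 J = 0.7375 eV.
Need n² > 8.45/0.7375 = 11.46, i.e. n > 3.385.
The smallest integer satisfying this is n = 4.

n = 4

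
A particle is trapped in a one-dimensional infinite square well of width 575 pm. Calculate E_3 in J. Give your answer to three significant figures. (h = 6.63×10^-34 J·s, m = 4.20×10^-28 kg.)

For an infinite well E_n = n²h²/(8mL²), so E_1 = h²/(8mL²) = (6.63×10^-34)²/(8·4.20×10^-28·(5.75×10^-10 m)²) = 3.957×10^-22 J.
Then E_3 = 3²·E_1 = 9·3.957×10^-22 J = 3.56×10^-21 J.

E_3 = 3.56×10^-21 J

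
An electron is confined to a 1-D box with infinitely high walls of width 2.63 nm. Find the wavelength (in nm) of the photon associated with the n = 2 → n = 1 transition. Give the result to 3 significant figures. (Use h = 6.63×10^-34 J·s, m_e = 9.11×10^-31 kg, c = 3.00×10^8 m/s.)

E_1 = h²/(8m_eL²) = 8.720×10^-21 J, so ΔE = (2² − 1²)E_1 = 2.616×10^-20 J.
λ = hc/ΔE = (6.63×10^-34·3.00×10^8)/2.616×10^-20 = 7.60×10^-6 m = 7.60×10^3 nm.

λ = 7.60×10^3 nm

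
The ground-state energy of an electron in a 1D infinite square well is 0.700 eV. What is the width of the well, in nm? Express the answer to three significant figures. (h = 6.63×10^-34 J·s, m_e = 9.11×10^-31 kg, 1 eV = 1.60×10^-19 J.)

L = 0.734 nm

From E_n = n²h²/(8m_eL²), L = n·h/√(8m_eE_n).
E_1 = 0.700 eV = 1.120×10^-19 J, so L = 1·6.63×10^-34/√(8·9.11×10^-31·1.120×10^-19) = 7.34×10^-10 m = 0.734 nm.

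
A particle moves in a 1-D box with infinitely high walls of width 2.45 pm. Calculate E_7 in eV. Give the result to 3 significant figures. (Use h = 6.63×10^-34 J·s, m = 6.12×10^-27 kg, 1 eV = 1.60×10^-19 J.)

E_7 = 458 eV

For an infinite well E_n = n²h²/(8mL²), so E_1 = h²/(8mL²) = (6.63×10^-34)²/(8·6.12×10^-27·(2.45×10^-12 m)²) = 1.496×10^-18 J.
Then E_7 = 7²·E_1 = 49·1.496×10^-18 J = 7.330×10^-17 J.
Converting, E_7 = 7.330×10^-17 J / (1.60×10^-19 J/eV) = 458 eV.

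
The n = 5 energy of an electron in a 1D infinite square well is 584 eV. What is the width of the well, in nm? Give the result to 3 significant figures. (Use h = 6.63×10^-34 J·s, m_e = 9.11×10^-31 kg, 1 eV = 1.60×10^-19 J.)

From E_n = n²h²/(8m_eL²), L = n·h/√(8m_eE_n).
E_5 = 584 eV = 9.344×10^-17 J, so L = 5·6.63×10^-34/√(8·9.11×10^-31·9.344×10^-17) = 1.27×10^-10 m = 0.127 nm.

L = 0.127 nm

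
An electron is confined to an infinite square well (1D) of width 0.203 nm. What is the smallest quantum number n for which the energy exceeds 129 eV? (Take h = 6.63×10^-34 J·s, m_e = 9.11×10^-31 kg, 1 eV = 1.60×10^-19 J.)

E_1 = h²/(8m_eL²) = 1.464×10^-18 J = 9.150 eV.
Need n² > 129/9.150 = 14.10, i.e. n > 3.755.
The smallest integer satisfying this is n = 4.

n = 4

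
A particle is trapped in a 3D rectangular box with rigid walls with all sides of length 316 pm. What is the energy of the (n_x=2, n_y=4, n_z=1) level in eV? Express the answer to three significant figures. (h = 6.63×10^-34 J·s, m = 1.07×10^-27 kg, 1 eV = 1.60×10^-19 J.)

E = 0.0675 eV

For a 3D rectangular well E = (h²/8m)·Σ n_i²/L_i² = (6.63×10^-34)²/(8·1.07×10^-27) · [2²/(316 pm)² + 4²/(316 pm)² + 1²/(316 pm)²].
Evaluating gives E = 1.080×10^-20 J = 0.0675 eV.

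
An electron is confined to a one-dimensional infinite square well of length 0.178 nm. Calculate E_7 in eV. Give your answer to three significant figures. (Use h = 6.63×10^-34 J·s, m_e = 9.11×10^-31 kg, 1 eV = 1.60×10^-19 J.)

For an infinite well E_n = n²h²/(8m_eL²), so E_1 = h²/(8m_eL²) = (6.63×10^-34)²/(8·9.11×10^-31·(1.78×10^-10 m)²) = 1.904×10^-18 J.
Then E_7 = 7²·E_1 = 49·1.904×10^-18 J = 9.330×10^-17 J.
Converting, E_7 = 9.330×10^-17 J / (1.60×10^-19 J/eV) = 583 eV.

E_7 = 583 eV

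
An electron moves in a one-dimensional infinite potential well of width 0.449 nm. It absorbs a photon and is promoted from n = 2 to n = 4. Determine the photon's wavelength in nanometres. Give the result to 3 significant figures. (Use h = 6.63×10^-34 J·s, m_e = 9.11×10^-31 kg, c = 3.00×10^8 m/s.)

λ = 55.4 nm

E_1 = h²/(8m_eL²) = 2.992×10^-19 J, so ΔE = (4² − 2²)E_1 = 3.590×10^-18 J.
λ = hc/ΔE = (6.63×10^-34·3.00×10^8)/3.590×10^-18 = 5.54×10^-8 m = 55.4 nm.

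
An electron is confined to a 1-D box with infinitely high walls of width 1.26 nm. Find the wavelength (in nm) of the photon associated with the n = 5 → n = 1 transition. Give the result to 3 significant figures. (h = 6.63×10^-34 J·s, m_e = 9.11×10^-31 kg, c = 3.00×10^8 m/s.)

λ = 218 nm

E_1 = h²/(8m_eL²) = 3.799×10^-20 J, so ΔE = (5² − 1²)E_1 = 9.118×10^-19 J.
λ = hc/ΔE = (6.63×10^-34·3.00×10^8)/9.118×10^-19 = 2.18×10^-7 m = 218 nm.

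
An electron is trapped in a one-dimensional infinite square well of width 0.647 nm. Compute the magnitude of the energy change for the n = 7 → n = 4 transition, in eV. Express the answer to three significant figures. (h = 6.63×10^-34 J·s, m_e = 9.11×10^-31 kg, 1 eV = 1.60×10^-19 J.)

|ΔE| = 29.7 eV

E_1 = h²/(8m_eL²) = 1.441×10^-19 J.
|ΔE| = |7² − 4²|·E_1 = 33·1.441×10^-19 J = 4.755×10^-18 J = 29.7 eV.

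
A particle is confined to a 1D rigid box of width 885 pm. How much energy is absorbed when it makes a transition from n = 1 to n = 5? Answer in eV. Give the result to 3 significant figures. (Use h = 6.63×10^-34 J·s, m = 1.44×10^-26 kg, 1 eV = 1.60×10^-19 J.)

E_1 = h²/(8mL²) = 4.872×10^-24 J.
|ΔE| = |1² − 5²|·E_1 = 24·4.872×10^-24 J = 1.169×10^-22 J = 7.31×10^-4 eV.

|ΔE| = 7.31×10^-4 eV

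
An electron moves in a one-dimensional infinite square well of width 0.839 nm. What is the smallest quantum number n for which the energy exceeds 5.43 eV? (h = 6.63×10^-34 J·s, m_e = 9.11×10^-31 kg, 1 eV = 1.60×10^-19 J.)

n = 4

E_1 = h²/(8m_eL²) = 8.568×10^-20 J = 0.5355 eV.
Need n² > 5.43/0.5355 = 10.14, i.e. n > 3.184.
The smallest integer satisfying this is n = 4.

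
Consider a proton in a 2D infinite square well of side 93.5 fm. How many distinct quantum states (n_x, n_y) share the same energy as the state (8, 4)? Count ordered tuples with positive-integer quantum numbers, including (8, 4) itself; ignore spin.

The level has n_x² + n_y² = 80. The ordered positive-integer solutions are (4, 8), (8, 4).
That gives 2 states.

degeneracy = 2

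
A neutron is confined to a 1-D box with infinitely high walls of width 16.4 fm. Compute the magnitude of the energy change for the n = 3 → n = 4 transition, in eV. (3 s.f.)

E_1 = h²/(8m_nL²) = 1.218×10^-13 J.
|ΔE| = |3² − 4²|·E_1 = 7·1.218×10^-13 J = 8.526×10^-13 J = 5.32×10^6 eV.

|ΔE| = 5.32×10^6 eV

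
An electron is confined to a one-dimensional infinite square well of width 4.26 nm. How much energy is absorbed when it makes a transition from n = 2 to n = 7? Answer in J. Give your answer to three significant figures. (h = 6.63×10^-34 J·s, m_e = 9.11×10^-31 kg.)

E_1 = h²/(8m_eL²) = 3.324×10^-21 J.
|ΔE| = |2² − 7²|·E_1 = 45·3.324×10^-21 J = 1.50×10^-19 J.

|ΔE| = 1.50×10^-19 J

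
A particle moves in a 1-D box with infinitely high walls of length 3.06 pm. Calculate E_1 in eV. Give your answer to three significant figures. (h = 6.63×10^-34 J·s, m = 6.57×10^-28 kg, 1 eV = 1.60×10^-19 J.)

E_1 = 55.8 eV

For an infinite well E_n = n²h²/(8mL²), so E_1 = h²/(8mL²) = (6.63×10^-34)²/(8·6.57×10^-28·(3.06×10^-12 m)²) = 8.932×10^-18 J.
Converting, E_1 = 8.932×10^-18 J / (1.60×10^-19 J/eV) = 55.8 eV.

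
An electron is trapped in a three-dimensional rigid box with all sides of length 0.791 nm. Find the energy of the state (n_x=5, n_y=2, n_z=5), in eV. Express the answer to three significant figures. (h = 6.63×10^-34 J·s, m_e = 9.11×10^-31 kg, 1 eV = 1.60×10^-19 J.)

For a 3D rectangular well E = (h²/8m_e)·Σ n_i²/L_i² = (6.63×10^-34)²/(8·9.11×10^-31) · [5²/(0.791 nm)² + 2²/(0.791 nm)² + 5²/(0.791 nm)²].
Evaluating gives E = 5.205×10^-18 J = 32.5 eV.

E = 32.5 eV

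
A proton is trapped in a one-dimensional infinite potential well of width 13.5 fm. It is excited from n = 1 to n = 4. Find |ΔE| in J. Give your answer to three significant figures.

|ΔE| = 2.70×10^-12 J

E_1 = h²/(8m_pL²) = 1.800×10^-13 J.
|ΔE| = |1² − 4²|·E_1 = 15·1.800×10^-13 J = 2.70×10^-12 J.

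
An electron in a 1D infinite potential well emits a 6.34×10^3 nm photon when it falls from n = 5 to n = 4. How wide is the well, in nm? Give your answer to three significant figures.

L = 4.16 nm

The photon carries ΔE = hc/λ = 6.626×10^-34·2.998×10^8/6.34×10^-6 m = 3.133×10^-20 J.
Since ΔE = (5² − 4²)E_1, E_1 = 3.481×10^-21 J, and L = h/√(8m_eE_1) = 4.16×10^-9 m = 4.16 nm.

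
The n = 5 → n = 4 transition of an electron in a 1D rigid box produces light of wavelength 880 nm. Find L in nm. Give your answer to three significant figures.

The photon carries ΔE = hc/λ = 6.626×10^-34·2.998×10^8/8.80×10^-7 m = 2.257×10^-19 J.
Since ΔE = (5² − 4²)E_1, E_1 = 2.508×10^-20 J, and L = h/√(8m_eE_1) = 1.55×10^-9 m = 1.55 nm.

L = 1.55 nm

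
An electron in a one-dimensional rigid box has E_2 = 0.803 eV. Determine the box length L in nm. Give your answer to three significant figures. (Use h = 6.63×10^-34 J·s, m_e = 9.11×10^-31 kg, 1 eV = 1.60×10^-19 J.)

From E_n = n²h²/(8m_eL²), L = n·h/√(8m_eE_n).
E_2 = 0.803 eV = 1.285×10^-19 J, so L = 2·6.63×10^-34/√(8·9.11×10^-31·1.285×10^-19) = 1.37×10^-9 m = 1.37 nm.

L = 1.37 nm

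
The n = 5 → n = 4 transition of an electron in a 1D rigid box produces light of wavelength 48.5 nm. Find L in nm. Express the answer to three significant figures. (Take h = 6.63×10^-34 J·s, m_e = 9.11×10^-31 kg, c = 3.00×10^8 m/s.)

The photon carries ΔE = hc/λ = 6.63×10^-34·3.00×10^8/4.85×10^-8 m = 4.101×10^-18 J.
Since ΔE = (5² − 4²)E_1, E_1 = 4.557×10^-19 J, and L = h/√(8m_eE_1) = 3.64×10^-10 m = 0.364 nm.

L = 0.364 nm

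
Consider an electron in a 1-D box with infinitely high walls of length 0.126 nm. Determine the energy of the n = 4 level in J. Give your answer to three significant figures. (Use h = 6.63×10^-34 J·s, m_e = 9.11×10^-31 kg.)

For an infinite well E_n = n²h²/(8m_eL²), so E_1 = h²/(8m_eL²) = (6.63×10^-34)²/(8·9.11×10^-31·(1.26×10^-10 m)²) = 3.799×10^-18 J.
Then E_4 = 4²·E_1 = 16·3.799×10^-18 J = 6.08×10^-17 J.

E_4 = 6.08×10^-17 J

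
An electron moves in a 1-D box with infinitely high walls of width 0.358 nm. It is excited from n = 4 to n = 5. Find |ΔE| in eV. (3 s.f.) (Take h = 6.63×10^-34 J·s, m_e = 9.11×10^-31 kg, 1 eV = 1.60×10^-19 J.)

E_1 = h²/(8m_eL²) = 4.706×10^-19 J.
|ΔE| = |4² − 5²|·E_1 = 9·4.706×10^-19 J = 4.235×10^-18 J = 26.5 eV.

|ΔE| = 26.5 eV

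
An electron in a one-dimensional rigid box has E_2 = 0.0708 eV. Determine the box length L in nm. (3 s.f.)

L = 4.61 nm

From E_n = n²h²/(8m_eL²), L = n·h/√(8m_eE_n).
E_2 = 0.0708 eV = 1.134×10^-20 J, so L = 2·6.626×10^-34/√(8·9.109×10^-31·1.134×10^-20) = 4.61×10^-9 m = 4.61 nm.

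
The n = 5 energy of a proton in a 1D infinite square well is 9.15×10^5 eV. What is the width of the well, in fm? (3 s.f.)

L = 74.8 fm

From E_n = n²h²/(8m_pL²), L = n·h/√(8m_pE_n).
E_5 = 9.15×10^5 eV = 1.466×10^-13 J, so L = 5·6.626×10^-34/√(8·1.673×10^-27·1.466×10^-13) = 7.48×10^-14 m = 74.8 fm.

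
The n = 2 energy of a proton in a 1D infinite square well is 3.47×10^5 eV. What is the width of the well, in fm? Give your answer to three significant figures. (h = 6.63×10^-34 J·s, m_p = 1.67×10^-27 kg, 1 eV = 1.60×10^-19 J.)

L = 48.7 fm

From E_n = n²h²/(8m_pL²), L = n·h/√(8m_pE_n).
E_2 = 3.47×10^5 eV = 5.552×10^-14 J, so L = 2·6.63×10^-34/√(8·1.67×10^-27·5.552×10^-14) = 4.87×10^-14 m = 48.7 fm.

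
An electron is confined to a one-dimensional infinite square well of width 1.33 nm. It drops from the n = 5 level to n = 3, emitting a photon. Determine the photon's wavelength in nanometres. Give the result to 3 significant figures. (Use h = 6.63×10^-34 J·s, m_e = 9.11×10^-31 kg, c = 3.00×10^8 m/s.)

λ = 365 nm

E_1 = h²/(8m_eL²) = 3.410×10^-20 J, so ΔE = (5² − 3²)E_1 = 5.456×10^-19 J.
λ = hc/ΔE = (6.63×10^-34·3.00×10^8)/5.456×10^-19 = 3.65×10^-7 m = 365 nm.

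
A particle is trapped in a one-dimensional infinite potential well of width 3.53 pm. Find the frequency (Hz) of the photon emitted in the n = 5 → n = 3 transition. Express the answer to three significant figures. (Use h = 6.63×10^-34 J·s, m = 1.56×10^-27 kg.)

E_1 = h²/(8mL²) = 2.827×10^-18 J and ΔE = (5² − 3²)E_1 = 4.523×10^-17 J.
f = ΔE/h = 4.523×10^-17/6.63×10^-34 = 6.82×10^16 Hz.

f = 6.82×10^16 Hz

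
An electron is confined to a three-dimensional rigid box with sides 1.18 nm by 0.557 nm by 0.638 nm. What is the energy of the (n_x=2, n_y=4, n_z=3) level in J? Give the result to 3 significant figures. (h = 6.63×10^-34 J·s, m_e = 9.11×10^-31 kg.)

For a 3D rectangular well E = (h²/8m_e)·Σ n_i²/L_i² = (6.63×10^-34)²/(8·9.11×10^-31) · [2²/(1.18 nm)² + 4²/(0.557 nm)² + 3²/(0.638 nm)²].
Evaluating gives E = 4.62×10^-18 J.

E = 4.62×10^-18 J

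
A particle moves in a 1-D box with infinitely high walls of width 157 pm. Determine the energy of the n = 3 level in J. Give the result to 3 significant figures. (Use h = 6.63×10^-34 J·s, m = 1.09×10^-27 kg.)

For an infinite well E_n = n²h²/(8mL²), so E_1 = h²/(8mL²) = (6.63×10^-34)²/(8·1.09×10^-27·(1.57×10^-10 m)²) = 2.045×10^-21 J.
Then E_3 = 3²·E_1 = 9·2.045×10^-21 J = 1.84×10^-20 J.

E_3 = 1.84×10^-20 J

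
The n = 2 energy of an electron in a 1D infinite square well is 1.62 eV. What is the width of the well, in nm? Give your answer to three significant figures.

From E_n = n²h²/(8m_eL²), L = n·h/√(8m_eE_n).
E_2 = 1.62 eV = 2.595×10^-19 J, so L = 2·6.626×10^-34/√(8·9.109×10^-31·2.595×10^-19) = 9.64×10^-10 m = 0.964 nm.

L = 0.964 nm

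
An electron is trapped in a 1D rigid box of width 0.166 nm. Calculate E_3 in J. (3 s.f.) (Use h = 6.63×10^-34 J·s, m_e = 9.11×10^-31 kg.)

E_3 = 1.97×10^-17 J

For an infinite well E_n = n²h²/(8m_eL²), so E_1 = h²/(8m_eL²) = (6.63×10^-34)²/(8·9.11×10^-31·(1.66×10^-10 m)²) = 2.189×10^-18 J.
Then E_3 = 3²·E_1 = 9·2.189×10^-18 J = 1.97×10^-17 J.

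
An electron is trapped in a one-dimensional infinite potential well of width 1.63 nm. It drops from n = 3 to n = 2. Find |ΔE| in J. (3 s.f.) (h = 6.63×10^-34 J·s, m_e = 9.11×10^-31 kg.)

|ΔE| = 1.14×10^-19 J

E_1 = h²/(8m_eL²) = 2.270×10^-20 J.
|ΔE| = |3² − 2²|·E_1 = 5·2.270×10^-20 J = 1.14×10^-19 J.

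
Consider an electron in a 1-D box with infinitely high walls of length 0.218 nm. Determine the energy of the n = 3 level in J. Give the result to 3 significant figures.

E_3 = 1.14×10^-17 J

For an infinite well E_n = n²h²/(8m_eL²), so E_1 = h²/(8m_eL²) = (6.626×10^-34)²/(8·9.109×10^-31·(2.18×10^-10 m)²) = 1.268×10^-18 J.
Then E_3 = 3²·E_1 = 9·1.268×10^-18 J = 1.14×10^-17 J.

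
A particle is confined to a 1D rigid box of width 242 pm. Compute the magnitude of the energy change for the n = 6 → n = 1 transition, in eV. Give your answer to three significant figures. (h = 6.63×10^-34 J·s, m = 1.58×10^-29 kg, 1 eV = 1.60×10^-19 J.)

E_1 = h²/(8mL²) = 5.938×10^-20 J.
|ΔE| = |6² − 1²|·E_1 = 35·5.938×10^-20 J = 2.078×10^-18 J = 13.0 eV.

|ΔE| = 13.0 eV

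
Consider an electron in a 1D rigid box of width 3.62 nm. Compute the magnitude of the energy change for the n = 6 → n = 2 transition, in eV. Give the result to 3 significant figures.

E_1 = h²/(8m_eL²) = 4.598×10^-21 J.
|ΔE| = |6² − 2²|·E_1 = 32·4.598×10^-21 J = 1.471×10^-19 J = 0.918 eV.

|ΔE| = 0.918 eV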